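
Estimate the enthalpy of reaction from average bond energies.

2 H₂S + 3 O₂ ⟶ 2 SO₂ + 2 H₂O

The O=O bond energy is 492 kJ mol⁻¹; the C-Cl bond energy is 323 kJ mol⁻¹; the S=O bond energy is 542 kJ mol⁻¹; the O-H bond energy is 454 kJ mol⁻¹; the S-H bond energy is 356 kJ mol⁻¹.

ΔH ≈ −1084 kJ

Bonds broken (reactants):
  O=O: 3 × 492 = 1476
  S-H: 4 × 356 = 1424
  Σ(broken) = 2900 kJ
Bonds formed (products):
  O-H: 4 × 454 = 1816
  S=O: 4 × 542 = 2168
  Σ(formed) = 3984 kJ
ΔH = Σ(broken) − Σ(formed) = 2900 − 3984 = −1084 kJ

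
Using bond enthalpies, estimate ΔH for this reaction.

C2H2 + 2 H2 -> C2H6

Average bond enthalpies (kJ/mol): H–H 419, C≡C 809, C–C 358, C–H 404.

ΔH ≈ −327 kJ

Bonds broken (reactants):
  C≡C: 1 × 809 = 809
  C–H: 2 × 404 = 808
  H–H: 2 × 419 = 838
  Σ(broken) = 2455 kJ
Bonds formed (products):
  C–C: 1 × 358 = 358
  C–H: 6 × 404 = 2424
  Σ(formed) = 2782 kJ
ΔH = Σ(broken) − Σ(formed) = 2455 − 2782 = −327 kJ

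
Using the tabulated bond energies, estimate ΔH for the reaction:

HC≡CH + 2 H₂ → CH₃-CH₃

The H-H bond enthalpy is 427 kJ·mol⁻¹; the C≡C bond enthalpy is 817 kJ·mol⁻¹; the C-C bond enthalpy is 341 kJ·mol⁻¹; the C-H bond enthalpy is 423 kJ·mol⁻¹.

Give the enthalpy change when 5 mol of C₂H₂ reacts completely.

ΔH = −1810 kJ

Bonds broken (reactants):
  C≡C: 1 × 817 = 817
  C-H: 2 × 423 = 846
  H-H: 2 × 427 = 854
  Σ(broken) = 2517 kJ
Bonds formed (products):
  C-C: 1 × 341 = 341
  C-H: 6 × 423 = 2538
  Σ(formed) = 2879 kJ
ΔH = Σ(broken) − Σ(formed) = 2517 − 2879 = −362 kJ
For 5× the reaction as written: 5 × (−362) = −1810 kJ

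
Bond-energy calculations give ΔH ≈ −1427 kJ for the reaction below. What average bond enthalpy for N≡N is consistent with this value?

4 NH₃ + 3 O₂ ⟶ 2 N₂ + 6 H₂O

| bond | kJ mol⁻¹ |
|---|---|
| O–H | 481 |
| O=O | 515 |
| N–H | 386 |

Let D be the N≡N bond energy.
Σ(broken) = 12×386 + 3×515 = 6177
Σ(formed) = 2×D + 12×481 = 5772 + 2D
ΔH = Σ(broken) − Σ(formed) = (6177) − (5772 + 2D) = +405 − 2D
Setting this equal to −1427 kJ gives 2D = 1832, so D = 916 kJ/mol.

D(N≡N) ≈ 916 kJ/mol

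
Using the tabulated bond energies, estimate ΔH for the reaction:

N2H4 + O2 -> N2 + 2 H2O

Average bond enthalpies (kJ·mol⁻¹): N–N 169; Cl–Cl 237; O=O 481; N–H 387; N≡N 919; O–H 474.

ΔH ≈ −617 kJ

Bonds broken (reactants):
  N–H: 4 × 387 = 1548
  N–N: 1 × 169 = 169
  O=O: 1 × 481 = 481
  Σ(broken) = 2198 kJ
Bonds formed (products):
  N≡N: 1 × 919 = 919
  O–H: 4 × 474 = 1896
  Σ(formed) = 2815 kJ
ΔH = Σ(broken) − Σ(formed) = 2198 − 2815 = −617 kJ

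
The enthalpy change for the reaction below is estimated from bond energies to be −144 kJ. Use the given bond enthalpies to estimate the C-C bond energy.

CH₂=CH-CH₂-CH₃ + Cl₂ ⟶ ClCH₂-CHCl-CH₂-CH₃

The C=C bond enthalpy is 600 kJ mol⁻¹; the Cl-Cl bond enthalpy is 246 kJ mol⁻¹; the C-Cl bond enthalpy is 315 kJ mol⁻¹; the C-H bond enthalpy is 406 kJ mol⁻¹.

D(C-C) ≈ 360 kJ/mol

Let D be the C-C bond energy.
Σ(broken) = 2×D + 8×406 + 1×600 + 1×246 = 4094 + 2D
Σ(formed) = 3×D + 2×315 + 8×406 = 3878 + 3D
ΔH = Σ(broken) − Σ(formed) = (4094 + 2D) − (3878 + 3D) = +216 − D
Setting this equal to −144 kJ gives D = 360 kJ/mol.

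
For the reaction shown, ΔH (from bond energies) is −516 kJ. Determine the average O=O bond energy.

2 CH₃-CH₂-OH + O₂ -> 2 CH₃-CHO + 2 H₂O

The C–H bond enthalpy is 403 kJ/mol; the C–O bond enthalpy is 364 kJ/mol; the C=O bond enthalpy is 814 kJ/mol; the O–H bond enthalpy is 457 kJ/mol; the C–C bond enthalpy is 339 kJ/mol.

D(O=O) ≈ 492 kJ/mol

Let D be the O=O bond energy.
Σ(broken) = 2×339 + 10×403 + 2×364 + 2×457 + 1×D = 6350 + D
Σ(formed) = 2×339 + 8×403 + 2×814 + 4×457 = 7358
ΔH = Σ(broken) − Σ(formed) = (6350 + D) − (7358) = −1008 + D
Setting this equal to −516 kJ gives D = 492 kJ/mol.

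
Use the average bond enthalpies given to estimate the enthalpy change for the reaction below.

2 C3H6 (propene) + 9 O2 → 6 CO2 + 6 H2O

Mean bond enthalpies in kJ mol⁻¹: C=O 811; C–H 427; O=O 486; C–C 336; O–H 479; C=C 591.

ΔH ≈ −4128 kJ

Bonds broken (reactants):
  C–C: 2 × 336 = 672
  C–H: 12 × 427 = 5124
  C=C: 2 × 591 = 1182
  O=O: 9 × 486 = 4374
  Σ(broken) = 11352 kJ
Bonds formed (products):
  C=O: 12 × 811 = 9732
  O–H: 12 × 479 = 5748
  Σ(formed) = 15480 kJ
ΔH = Σ(broken) − Σ(formed) = 11352 − 15480 = −4128 kJ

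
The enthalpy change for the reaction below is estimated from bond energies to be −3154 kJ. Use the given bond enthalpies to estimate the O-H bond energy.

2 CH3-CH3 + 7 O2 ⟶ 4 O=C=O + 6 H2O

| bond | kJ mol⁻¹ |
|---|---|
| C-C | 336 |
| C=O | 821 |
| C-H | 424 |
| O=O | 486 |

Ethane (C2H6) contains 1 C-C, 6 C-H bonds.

D(O-H) ≈ 479 kJ/mol

Let D be the O-H bond energy.
Σ(broken) = 2×336 + 12×424 + 7×486 = 9162
Σ(formed) = 8×821 + 12×D = 6568 + 12D
ΔH = Σ(broken) − Σ(formed) = (9162) − (6568 + 12D) = +2594 − 12D
Setting this equal to −3154 kJ gives 12D = 5748, so D = 479 kJ/mol.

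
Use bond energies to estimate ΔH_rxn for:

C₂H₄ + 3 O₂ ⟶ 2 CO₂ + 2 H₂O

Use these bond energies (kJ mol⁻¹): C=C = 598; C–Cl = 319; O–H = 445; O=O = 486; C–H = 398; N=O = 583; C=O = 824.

Bonds broken (reactants):
  C–H: 4 × 398 = 1592
  C=C: 1 × 598 = 598
  O=O: 3 × 486 = 1458
  Σ(broken) = 3648 kJ
Bonds formed (products):
  C=O: 4 × 824 = 3296
  O–H: 4 × 445 = 1780
  Σ(formed) = 5076 kJ
ΔH = Σ(broken) − Σ(formed) = 3648 − 5076 = −1428 kJ

ΔH ≈ −1428 kJ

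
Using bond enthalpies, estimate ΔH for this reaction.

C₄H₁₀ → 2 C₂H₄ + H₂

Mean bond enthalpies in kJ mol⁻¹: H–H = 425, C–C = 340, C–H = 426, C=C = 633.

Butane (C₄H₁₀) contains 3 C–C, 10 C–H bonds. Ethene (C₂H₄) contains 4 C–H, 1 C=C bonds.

ΔH ≈ +181 kJ

Bonds broken (reactants):
  C–C: 3 × 340 = 1020
  C–H: 10 × 426 = 4260
  Σ(broken) = 5280 kJ
Bonds formed (products):
  C–H: 8 × 426 = 3408
  C=C: 2 × 633 = 1266
  H–H: 1 × 425 = 425
  Σ(formed) = 5099 kJ
ΔH = Σ(broken) − Σ(formed) = 5280 − 5099 = +181 kJ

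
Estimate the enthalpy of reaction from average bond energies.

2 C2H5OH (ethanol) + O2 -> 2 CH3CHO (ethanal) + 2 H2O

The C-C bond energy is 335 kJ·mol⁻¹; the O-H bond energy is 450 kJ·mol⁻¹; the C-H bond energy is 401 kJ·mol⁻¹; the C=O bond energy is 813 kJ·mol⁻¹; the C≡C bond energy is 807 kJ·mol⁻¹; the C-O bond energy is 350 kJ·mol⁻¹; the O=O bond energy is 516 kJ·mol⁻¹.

ΔH ≈ −508 kJ

Bonds broken (reactants):
  C-C: 2 × 335 = 670
  C-H: 10 × 401 = 4010
  C-O: 2 × 350 = 700
  O-H: 2 × 450 = 900
  O=O: 1 × 516 = 516
  Σ(broken) = 6796 kJ
Bonds formed (products):
  C-C: 2 × 335 = 670
  C-H: 8 × 401 = 3208
  C=O: 2 × 813 = 1626
  O-H: 4 × 450 = 1800
  Σ(formed) = 7304 kJ
ΔH = Σ(broken) − Σ(formed) = 6796 − 7304 = −508 kJ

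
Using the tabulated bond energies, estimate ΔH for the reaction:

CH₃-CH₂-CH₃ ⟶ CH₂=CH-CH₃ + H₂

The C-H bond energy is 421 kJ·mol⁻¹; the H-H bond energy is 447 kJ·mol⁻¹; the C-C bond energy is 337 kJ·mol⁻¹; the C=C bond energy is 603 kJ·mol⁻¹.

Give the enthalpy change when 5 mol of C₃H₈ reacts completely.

Bonds broken (reactants):
  C-C: 2 × 337 = 674
  C-H: 8 × 421 = 3368
  Σ(broken) = 4042 kJ
Bonds formed (products):
  C-C: 1 × 337 = 337
  C-H: 6 × 421 = 2526
  C=C: 1 × 603 = 603
  H-H: 1 × 447 = 447
  Σ(formed) = 3913 kJ
ΔH = Σ(broken) − Σ(formed) = 4042 − 3913 = +129 kJ
For 5× the reaction as written: 5 × (+129) = +645 kJ

ΔH = +645 kJ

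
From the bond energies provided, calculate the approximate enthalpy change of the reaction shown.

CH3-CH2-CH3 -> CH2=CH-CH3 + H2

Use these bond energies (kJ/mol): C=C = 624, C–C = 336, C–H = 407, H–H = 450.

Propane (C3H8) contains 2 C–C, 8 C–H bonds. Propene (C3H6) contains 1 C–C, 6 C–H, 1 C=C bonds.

ΔH ≈ +76 kJ

Bonds broken (reactants):
  C–C: 2 × 336 = 672
  C–H: 8 × 407 = 3256
  Σ(broken) = 3928 kJ
Bonds formed (products):
  C–C: 1 × 336 = 336
  C–H: 6 × 407 = 2442
  C=C: 1 × 624 = 624
  H–H: 1 × 450 = 450
  Σ(formed) = 3852 kJ
ΔH = Σ(broken) − Σ(formed) = 3928 − 3852 = +76 kJ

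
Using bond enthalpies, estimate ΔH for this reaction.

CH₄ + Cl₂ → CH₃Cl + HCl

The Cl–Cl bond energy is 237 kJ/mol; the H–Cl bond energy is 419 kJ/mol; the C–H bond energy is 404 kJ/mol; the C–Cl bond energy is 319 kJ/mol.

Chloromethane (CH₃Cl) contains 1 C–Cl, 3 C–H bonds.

ΔH ≈ −97 kJ

Bonds broken (reactants):
  C–H: 4 × 404 = 1616
  Cl–Cl: 1 × 237 = 237
  Σ(broken) = 1853 kJ
Bonds formed (products):
  C–Cl: 1 × 319 = 319
  C–H: 3 × 404 = 1212
  H–Cl: 1 × 419 = 419
  Σ(formed) = 1950 kJ
ΔH = Σ(broken) − Σ(formed) = 1853 − 1950 = −97 kJ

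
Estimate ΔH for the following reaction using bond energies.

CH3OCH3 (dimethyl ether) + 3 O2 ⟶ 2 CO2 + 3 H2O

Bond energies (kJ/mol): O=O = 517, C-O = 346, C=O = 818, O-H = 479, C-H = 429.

Bonds broken (reactants):
  C-H: 6 × 429 = 2574
  C-O: 2 × 346 = 692
  O=O: 3 × 517 = 1551
  Σ(broken) = 4817 kJ
Bonds formed (products):
  C=O: 4 × 818 = 3272
  O-H: 6 × 479 = 2874
  Σ(formed) = 6146 kJ
ΔH = Σ(broken) − Σ(formed) = 4817 − 6146 = −1329 kJ

ΔH ≈ −1329 kJ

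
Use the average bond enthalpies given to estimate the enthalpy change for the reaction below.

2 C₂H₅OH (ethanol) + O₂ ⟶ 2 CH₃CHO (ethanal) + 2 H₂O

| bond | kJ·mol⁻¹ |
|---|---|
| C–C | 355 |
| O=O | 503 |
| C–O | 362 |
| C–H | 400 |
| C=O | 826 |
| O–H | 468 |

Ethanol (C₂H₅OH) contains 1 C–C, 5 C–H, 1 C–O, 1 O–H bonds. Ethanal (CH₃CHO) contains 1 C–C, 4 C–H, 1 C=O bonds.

Bonds broken (reactants):
  C–C: 2 × 355 = 710
  C–H: 10 × 400 = 4000
  C–O: 2 × 362 = 724
  O–H: 2 × 468 = 936
  O=O: 1 × 503 = 503
  Σ(broken) = 6873 kJ
Bonds formed (products):
  C–C: 2 × 355 = 710
  C–H: 8 × 400 = 3200
  C=O: 2 × 826 = 1652
  O–H: 4 × 468 = 1872
  Σ(formed) = 7434 kJ
ΔH = Σ(broken) − Σ(formed) = 6873 − 7434 = −561 kJ

ΔH ≈ −561 kJ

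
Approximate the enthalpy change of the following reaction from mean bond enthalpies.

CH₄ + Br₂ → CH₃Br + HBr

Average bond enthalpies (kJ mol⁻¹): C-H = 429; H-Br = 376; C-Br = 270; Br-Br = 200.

ΔH ≈ −17 kJ

Bonds broken (reactants):
  Br-Br: 1 × 200 = 200
  C-H: 4 × 429 = 1716
  Σ(broken) = 1916 kJ
Bonds formed (products):
  C-Br: 1 × 270 = 270
  C-H: 3 × 429 = 1287
  H-Br: 1 × 376 = 376
  Σ(formed) = 1933 kJ
ΔH = Σ(broken) − Σ(formed) = 1916 − 1933 = −17 kJ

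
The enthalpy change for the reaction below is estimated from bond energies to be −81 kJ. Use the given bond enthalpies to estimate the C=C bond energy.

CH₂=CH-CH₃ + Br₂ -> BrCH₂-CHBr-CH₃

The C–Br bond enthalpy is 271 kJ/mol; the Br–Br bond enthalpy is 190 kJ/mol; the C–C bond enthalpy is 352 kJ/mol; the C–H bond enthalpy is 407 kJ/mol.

D(C=C) ≈ 623 kJ/mol

Let D be the C=C bond energy.
Σ(broken) = 1×190 + 1×352 + 6×407 + 1×D = 2984 + D
Σ(formed) = 2×271 + 2×352 + 6×407 = 3688
ΔH = Σ(broken) − Σ(formed) = (2984 + D) − (3688) = −704 + D
Setting this equal to −81 kJ gives D = 623 kJ/mol.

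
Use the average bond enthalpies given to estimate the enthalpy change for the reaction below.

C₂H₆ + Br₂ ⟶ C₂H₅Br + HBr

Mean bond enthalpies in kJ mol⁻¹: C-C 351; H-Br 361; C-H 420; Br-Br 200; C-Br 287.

Bonds broken (reactants):
  Br-Br: 1 × 200 = 200
  C-C: 1 × 351 = 351
  C-H: 6 × 420 = 2520
  Σ(broken) = 3071 kJ
Bonds formed (products):
  C-Br: 1 × 287 = 287
  C-C: 1 × 351 = 351
  C-H: 5 × 420 = 2100
  H-Br: 1 × 361 = 361
  Σ(formed) = 3099 kJ
ΔH = Σ(broken) − Σ(formed) = 3071 − 3099 = −28 kJ

ΔH ≈ −28 kJ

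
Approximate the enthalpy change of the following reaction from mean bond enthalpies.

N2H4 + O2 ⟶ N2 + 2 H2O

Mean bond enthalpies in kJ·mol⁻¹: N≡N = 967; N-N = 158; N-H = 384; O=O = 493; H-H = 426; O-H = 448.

Bonds broken (reactants):
  N-H: 4 × 384 = 1536
  N-N: 1 × 158 = 158
  O=O: 1 × 493 = 493
  Σ(broken) = 2187 kJ
Bonds formed (products):
  N≡N: 1 × 967 = 967
  O-H: 4 × 448 = 1792
  Σ(formed) = 2759 kJ
ΔH = Σ(broken) − Σ(formed) = 2187 − 2759 = −572 kJ

ΔH ≈ −572 kJ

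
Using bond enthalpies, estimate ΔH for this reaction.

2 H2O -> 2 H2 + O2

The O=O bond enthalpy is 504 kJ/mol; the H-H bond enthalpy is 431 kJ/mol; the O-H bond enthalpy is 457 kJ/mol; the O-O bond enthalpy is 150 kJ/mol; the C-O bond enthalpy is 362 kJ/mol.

ΔH ≈ +462 kJ

Bonds broken (reactants):
  O-H: 4 × 457 = 1828
  Σ(broken) = 1828 kJ
Bonds formed (products):
  H-H: 2 × 431 = 862
  O=O: 1 × 504 = 504
  Σ(formed) = 1366 kJ
ΔH = Σ(broken) − Σ(formed) = 1828 − 1366 = +462 kJ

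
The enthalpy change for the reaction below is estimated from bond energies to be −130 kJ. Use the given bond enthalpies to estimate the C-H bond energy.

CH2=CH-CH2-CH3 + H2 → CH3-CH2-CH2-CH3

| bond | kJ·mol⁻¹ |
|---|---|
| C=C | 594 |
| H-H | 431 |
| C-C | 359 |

D(C-H) ≈ 398 kJ/mol

Let D be the C-H bond energy.
Σ(broken) = 2×359 + 8×D + 1×594 + 1×431 = 1743 + 8D
Σ(formed) = 3×359 + 10×D = 1077 + 10D
ΔH = Σ(broken) − Σ(formed) = (1743 + 8D) − (1077 + 10D) = +666 − 2D
Setting this equal to −130 kJ gives 2D = 796, so D = 398 kJ/mol.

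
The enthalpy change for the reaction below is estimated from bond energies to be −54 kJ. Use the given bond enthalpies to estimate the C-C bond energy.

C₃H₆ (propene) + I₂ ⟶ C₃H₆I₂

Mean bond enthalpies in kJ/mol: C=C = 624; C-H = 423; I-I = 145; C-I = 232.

D(C-C) ≈ 359 kJ/mol

Let D be the C-C bond energy.
Σ(broken) = 1×D + 6×423 + 1×624 + 1×145 = 3307 + D
Σ(formed) = 2×D + 6×423 + 2×232 = 3002 + 2D
ΔH = Σ(broken) − Σ(formed) = (3307 + D) − (3002 + 2D) = +305 − D
Setting this equal to −54 kJ gives D = 359 kJ/mol.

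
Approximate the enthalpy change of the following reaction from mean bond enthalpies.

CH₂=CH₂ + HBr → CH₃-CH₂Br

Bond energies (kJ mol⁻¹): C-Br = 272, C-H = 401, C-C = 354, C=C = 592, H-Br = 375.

Bonds broken (reactants):
  C-H: 4 × 401 = 1604
  C=C: 1 × 592 = 592
  H-Br: 1 × 375 = 375
  Σ(broken) = 2571 kJ
Bonds formed (products):
  C-Br: 1 × 272 = 272
  C-C: 1 × 354 = 354
  C-H: 5 × 401 = 2005
  Σ(formed) = 2631 kJ
ΔH = Σ(broken) − Σ(formed) = 2571 − 2631 = −60 kJ

ΔH ≈ −60 kJ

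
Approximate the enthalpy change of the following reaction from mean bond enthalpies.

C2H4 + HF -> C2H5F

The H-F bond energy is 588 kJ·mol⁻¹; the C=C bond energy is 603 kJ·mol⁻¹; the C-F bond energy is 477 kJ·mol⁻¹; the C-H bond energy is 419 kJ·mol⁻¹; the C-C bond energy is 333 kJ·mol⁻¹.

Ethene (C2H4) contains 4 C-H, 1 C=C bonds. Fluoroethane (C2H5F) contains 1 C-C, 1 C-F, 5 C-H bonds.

Bonds broken (reactants):
  C-H: 4 × 419 = 1676
  C=C: 1 × 603 = 603
  H-F: 1 × 588 = 588
  Σ(broken) = 2867 kJ
Bonds formed (products):
  C-C: 1 × 333 = 333
  C-F: 1 × 477 = 477
  C-H: 5 × 419 = 2095
  Σ(formed) = 2905 kJ
ΔH = Σ(broken) − Σ(formed) = 2867 − 2905 = −38 kJ

ΔH ≈ −38 kJ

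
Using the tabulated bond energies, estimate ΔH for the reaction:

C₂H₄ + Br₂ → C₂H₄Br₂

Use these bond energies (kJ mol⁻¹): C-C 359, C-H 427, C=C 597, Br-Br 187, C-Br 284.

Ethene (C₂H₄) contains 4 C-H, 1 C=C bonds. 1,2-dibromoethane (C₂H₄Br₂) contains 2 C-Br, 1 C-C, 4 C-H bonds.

Bonds broken (reactants):
  Br-Br: 1 × 187 = 187
  C-H: 4 × 427 = 1708
  C=C: 1 × 597 = 597
  Σ(broken) = 2492 kJ
Bonds formed (products):
  C-Br: 2 × 284 = 568
  C-C: 1 × 359 = 359
  C-H: 4 × 427 = 1708
  Σ(formed) = 2635 kJ
ΔH = Σ(broken) − Σ(formed) = 2492 − 2635 = −143 kJ

ΔH ≈ −143 kJ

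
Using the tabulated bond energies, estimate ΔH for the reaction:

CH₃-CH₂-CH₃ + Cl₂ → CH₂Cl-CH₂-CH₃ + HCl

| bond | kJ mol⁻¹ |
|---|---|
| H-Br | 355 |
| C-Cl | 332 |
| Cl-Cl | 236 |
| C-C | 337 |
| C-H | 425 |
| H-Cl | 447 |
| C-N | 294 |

ΔH ≈ −118 kJ

Bonds broken (reactants):
  C-C: 2 × 337 = 674
  C-H: 8 × 425 = 3400
  Cl-Cl: 1 × 236 = 236
  Σ(broken) = 4310 kJ
Bonds formed (products):
  C-C: 2 × 337 = 674
  C-Cl: 1 × 332 = 332
  C-H: 7 × 425 = 2975
  H-Cl: 1 × 447 = 447
  Σ(formed) = 4428 kJ
ΔH = Σ(broken) − Σ(formed) = 4310 − 4428 = −118 kJ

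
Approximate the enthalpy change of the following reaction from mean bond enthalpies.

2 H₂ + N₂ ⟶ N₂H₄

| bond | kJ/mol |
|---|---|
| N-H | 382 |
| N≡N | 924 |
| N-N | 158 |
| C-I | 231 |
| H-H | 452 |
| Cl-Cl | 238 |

ΔH ≈ +142 kJ

Bonds broken (reactants):
  H-H: 2 × 452 = 904
  N≡N: 1 × 924 = 924
  Σ(broken) = 1828 kJ
Bonds formed (products):
  N-H: 4 × 382 = 1528
  N-N: 1 × 158 = 158
  Σ(formed) = 1686 kJ
ΔH = Σ(broken) − Σ(formed) = 1828 − 1686 = +142 kJ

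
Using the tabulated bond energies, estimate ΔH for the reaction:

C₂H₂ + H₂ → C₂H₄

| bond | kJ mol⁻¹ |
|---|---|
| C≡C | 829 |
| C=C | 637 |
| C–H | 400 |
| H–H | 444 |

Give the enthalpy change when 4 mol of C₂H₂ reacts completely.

ΔH = −656 kJ

Bonds broken (reactants):
  C≡C: 1 × 829 = 829
  C–H: 2 × 400 = 800
  H–H: 1 × 444 = 444
  Σ(broken) = 2073 kJ
Bonds formed (products):
  C–H: 4 × 400 = 1600
  C=C: 1 × 637 = 637
  Σ(formed) = 2237 kJ
ΔH = Σ(broken) − Σ(formed) = 2073 − 2237 = −164 kJ
For 4× the reaction as written: 4 × (−164) = −656 kJ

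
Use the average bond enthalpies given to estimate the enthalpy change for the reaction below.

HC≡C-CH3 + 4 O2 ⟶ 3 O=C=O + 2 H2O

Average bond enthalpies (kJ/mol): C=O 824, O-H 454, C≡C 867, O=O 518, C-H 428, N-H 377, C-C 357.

ΔH ≈ −1752 kJ

Bonds broken (reactants):
  C≡C: 1 × 867 = 867
  C-C: 1 × 357 = 357
  C-H: 4 × 428 = 1712
  O=O: 4 × 518 = 2072
  Σ(broken) = 5008 kJ
Bonds formed (products):
  C=O: 6 × 824 = 4944
  O-H: 4 × 454 = 1816
  Σ(formed) = 6760 kJ
ΔH = Σ(broken) − Σ(formed) = 5008 − 6760 = −1752 kJ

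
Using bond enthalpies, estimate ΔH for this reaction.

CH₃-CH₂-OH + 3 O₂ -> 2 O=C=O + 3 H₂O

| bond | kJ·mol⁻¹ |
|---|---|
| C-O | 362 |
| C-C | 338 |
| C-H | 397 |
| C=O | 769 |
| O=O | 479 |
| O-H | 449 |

ΔH ≈ −1199 kJ

Bonds broken (reactants):
  C-C: 1 × 338 = 338
  C-H: 5 × 397 = 1985
  C-O: 1 × 362 = 362
  O-H: 1 × 449 = 449
  O=O: 3 × 479 = 1437
  Σ(broken) = 4571 kJ
Bonds formed (products):
  C=O: 4 × 769 = 3076
  O-H: 6 × 449 = 2694
  Σ(formed) = 5770 kJ
ΔH = Σ(broken) − Σ(formed) = 4571 − 5770 = −1199 kJ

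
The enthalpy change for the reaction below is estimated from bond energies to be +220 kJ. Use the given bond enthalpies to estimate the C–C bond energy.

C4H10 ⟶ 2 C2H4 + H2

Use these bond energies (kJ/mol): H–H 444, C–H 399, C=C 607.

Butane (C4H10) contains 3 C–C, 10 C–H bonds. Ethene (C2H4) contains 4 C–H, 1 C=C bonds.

Let D be the C–C bond energy.
Σ(broken) = 3×D + 10×399 = 3990 + 3D
Σ(formed) = 8×399 + 2×607 + 1×444 = 4850
ΔH = Σ(broken) − Σ(formed) = (3990 + 3D) − (4850) = −860 + 3D
Setting this equal to +220 kJ gives 3D = 1080, so D = 360 kJ/mol.

D(C–C) ≈ 360 kJ/mol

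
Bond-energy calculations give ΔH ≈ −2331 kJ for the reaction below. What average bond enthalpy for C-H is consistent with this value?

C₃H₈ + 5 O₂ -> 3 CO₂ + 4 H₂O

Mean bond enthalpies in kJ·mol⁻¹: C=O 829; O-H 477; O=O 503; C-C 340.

Let D be the C-H bond energy.
Σ(broken) = 2×340 + 8×D + 5×503 = 3195 + 8D
Σ(formed) = 6×829 + 8×477 = 8790
ΔH = Σ(broken) − Σ(formed) = (3195 + 8D) − (8790) = −5595 + 8D
Setting this equal to −2331 kJ gives 8D = 3264, so D = 408 kJ/mol.

D(C-H) ≈ 408 kJ/mol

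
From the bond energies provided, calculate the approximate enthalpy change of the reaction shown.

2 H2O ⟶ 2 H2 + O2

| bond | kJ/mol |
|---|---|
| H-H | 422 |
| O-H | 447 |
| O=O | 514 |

ΔH ≈ +430 kJ

Bonds broken (reactants):
  O-H: 4 × 447 = 1788
  Σ(broken) = 1788 kJ
Bonds formed (products):
  H-H: 2 × 422 = 844
  O=O: 1 × 514 = 514
  Σ(formed) = 1358 kJ
ΔH = Σ(broken) − Σ(formed) = 1788 − 1358 = +430 kJ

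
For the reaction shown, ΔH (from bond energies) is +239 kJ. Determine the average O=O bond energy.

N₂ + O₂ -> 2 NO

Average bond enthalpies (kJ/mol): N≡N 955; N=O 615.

Let D be the O=O bond energy.
Σ(broken) = 1×955 + 1×D = 955 + D
Σ(formed) = 2×615 = 1230
ΔH = Σ(broken) − Σ(formed) = (955 + D) − (1230) = −275 + D
Setting this equal to +239 kJ gives D = 514 kJ/mol.

D(O=O) ≈ 514 kJ/mol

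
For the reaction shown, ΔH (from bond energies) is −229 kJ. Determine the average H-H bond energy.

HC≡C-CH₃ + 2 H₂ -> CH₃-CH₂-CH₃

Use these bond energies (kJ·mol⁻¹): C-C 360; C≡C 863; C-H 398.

Let D be the H-H bond energy.
Σ(broken) = 1×863 + 1×360 + 4×398 + 2×D = 2815 + 2D
Σ(formed) = 2×360 + 8×398 = 3904
ΔH = Σ(broken) − Σ(formed) = (2815 + 2D) − (3904) = −1089 + 2D
Setting this equal to −229 kJ gives 2D = 860, so D = 430 kJ/mol.

D(H-H) ≈ 430 kJ/mol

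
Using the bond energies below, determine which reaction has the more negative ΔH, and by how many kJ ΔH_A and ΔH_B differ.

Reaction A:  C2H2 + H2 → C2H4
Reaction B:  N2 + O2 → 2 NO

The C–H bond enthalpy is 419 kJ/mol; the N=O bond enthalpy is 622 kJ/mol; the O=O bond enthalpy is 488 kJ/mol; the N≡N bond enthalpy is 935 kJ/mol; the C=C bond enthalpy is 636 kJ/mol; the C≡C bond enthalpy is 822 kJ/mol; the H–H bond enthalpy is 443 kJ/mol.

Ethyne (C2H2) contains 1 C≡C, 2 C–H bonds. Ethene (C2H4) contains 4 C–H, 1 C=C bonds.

Reaction A, by 388 kJ

Reaction A:
  Bonds broken (reactants):
    C≡C: 1 × 822 = 822
    C–H: 2 × 419 = 838
    H–H: 1 × 443 = 443
    Σ(broken) = 2103 kJ
  Bonds formed (products):
    C–H: 4 × 419 = 1676
    C=C: 1 × 636 = 636
    Σ(formed) = 2312 kJ
  ΔH_A = 2103 − 2312 = −209 kJ
Reaction B:
  Bonds broken (reactants):
    N≡N: 1 × 935 = 935
    O=O: 1 × 488 = 488
    Σ(broken) = 1423 kJ
  Bonds formed (products):
    N=O: 2 × 622 = 1244
    Σ(formed) = 1244 kJ
  ΔH_B = 1423 − 1244 = +179 kJ
ΔH_A − ΔH_B = −388 kJ, so reaction A has the more negative ΔH; |ΔH_A − ΔH_B| = 388 kJ.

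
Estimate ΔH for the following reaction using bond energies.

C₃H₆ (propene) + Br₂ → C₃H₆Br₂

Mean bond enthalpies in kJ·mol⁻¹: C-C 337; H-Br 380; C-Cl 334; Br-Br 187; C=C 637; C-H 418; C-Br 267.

ΔH ≈ −47 kJ

Bonds broken (reactants):
  Br-Br: 1 × 187 = 187
  C-C: 1 × 337 = 337
  C-H: 6 × 418 = 2508
  C=C: 1 × 637 = 637
  Σ(broken) = 3669 kJ
Bonds formed (products):
  C-Br: 2 × 267 = 534
  C-C: 2 × 337 = 674
  C-H: 6 × 418 = 2508
  Σ(formed) = 3716 kJ
ΔH = Σ(broken) − Σ(formed) = 3669 − 3716 = −47 kJ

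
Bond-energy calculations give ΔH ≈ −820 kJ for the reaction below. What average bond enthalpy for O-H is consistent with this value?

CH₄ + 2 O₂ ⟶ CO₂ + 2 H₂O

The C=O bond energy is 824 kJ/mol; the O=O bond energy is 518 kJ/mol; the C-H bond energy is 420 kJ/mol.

Let D be the O-H bond energy.
Σ(broken) = 4×420 + 2×518 = 2716
Σ(formed) = 2×824 + 4×D = 1648 + 4D
ΔH = Σ(broken) − Σ(formed) = (2716) − (1648 + 4D) = +1068 − 4D
Setting this equal to −820 kJ gives 4D = 1888, so D = 472 kJ/mol.

D(O-H) ≈ 472 kJ/mol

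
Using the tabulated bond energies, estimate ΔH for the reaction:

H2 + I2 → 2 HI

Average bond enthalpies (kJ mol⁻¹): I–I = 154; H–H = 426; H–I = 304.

ΔH ≈ −28 kJ

Bonds broken (reactants):
  H–H: 1 × 426 = 426
  I–I: 1 × 154 = 154
  Σ(broken) = 580 kJ
Bonds formed (products):
  H–I: 2 × 304 = 608
  Σ(formed) = 608 kJ
ΔH = Σ(broken) − Σ(formed) = 580 − 608 = −28 kJ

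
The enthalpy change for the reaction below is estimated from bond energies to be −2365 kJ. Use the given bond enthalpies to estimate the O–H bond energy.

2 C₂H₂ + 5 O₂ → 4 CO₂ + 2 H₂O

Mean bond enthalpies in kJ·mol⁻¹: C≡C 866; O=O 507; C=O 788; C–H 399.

Let D be the O–H bond energy.
Σ(broken) = 2×866 + 4×399 + 5×507 = 5863
Σ(formed) = 8×788 + 4×D = 6304 + 4D
ΔH = Σ(broken) − Σ(formed) = (5863) − (6304 + 4D) = −441 − 4D
Setting this equal to −2365 kJ gives 4D = 1924, so D = 481 kJ/mol.

D(O–H) ≈ 481 kJ/mol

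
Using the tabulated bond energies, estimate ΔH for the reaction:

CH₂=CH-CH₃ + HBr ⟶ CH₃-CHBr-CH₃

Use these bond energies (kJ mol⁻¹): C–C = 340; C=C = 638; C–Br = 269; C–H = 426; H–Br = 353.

ΔH ≈ −44 kJ

Bonds broken (reactants):
  C–C: 1 × 340 = 340
  C–H: 6 × 426 = 2556
  C=C: 1 × 638 = 638
  H–Br: 1 × 353 = 353
  Σ(broken) = 3887 kJ
Bonds formed (products):
  C–Br: 1 × 269 = 269
  C–C: 2 × 340 = 680
  C–H: 7 × 426 = 2982
  Σ(formed) = 3931 kJ
ΔH = Σ(broken) − Σ(formed) = 3887 − 3931 = −44 kJ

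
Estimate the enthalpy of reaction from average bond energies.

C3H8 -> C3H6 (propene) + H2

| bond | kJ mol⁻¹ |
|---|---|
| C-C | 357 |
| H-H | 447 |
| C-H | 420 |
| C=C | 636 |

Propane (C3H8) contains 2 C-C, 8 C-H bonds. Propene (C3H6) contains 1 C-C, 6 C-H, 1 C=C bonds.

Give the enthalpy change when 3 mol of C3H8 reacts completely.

Bonds broken (reactants):
  C-C: 2 × 357 = 714
  C-H: 8 × 420 = 3360
  Σ(broken) = 4074 kJ
Bonds formed (products):
  C-C: 1 × 357 = 357
  C-H: 6 × 420 = 2520
  C=C: 1 × 636 = 636
  H-H: 1 × 447 = 447
  Σ(formed) = 3960 kJ
ΔH = Σ(broken) − Σ(formed) = 4074 − 3960 = +114 kJ
For 3× the reaction as written: 3 × (+114) = +342 kJ

ΔH = +342 kJ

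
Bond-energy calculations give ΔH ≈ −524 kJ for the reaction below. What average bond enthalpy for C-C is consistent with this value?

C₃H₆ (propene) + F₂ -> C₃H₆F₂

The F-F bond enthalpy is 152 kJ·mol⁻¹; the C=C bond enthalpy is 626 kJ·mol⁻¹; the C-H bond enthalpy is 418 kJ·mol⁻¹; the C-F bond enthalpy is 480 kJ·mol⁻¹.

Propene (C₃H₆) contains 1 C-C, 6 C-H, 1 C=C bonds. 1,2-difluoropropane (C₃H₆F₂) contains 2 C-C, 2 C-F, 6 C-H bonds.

Let D be the C-C bond energy.
Σ(broken) = 1×D + 6×418 + 1×626 + 1×152 = 3286 + D
Σ(formed) = 2×D + 2×480 + 6×418 = 3468 + 2D
ΔH = Σ(broken) − Σ(formed) = (3286 + D) − (3468 + 2D) = −182 − D
Setting this equal to −524 kJ gives D = 342 kJ/mol.

D(C-C) ≈ 342 kJ/mol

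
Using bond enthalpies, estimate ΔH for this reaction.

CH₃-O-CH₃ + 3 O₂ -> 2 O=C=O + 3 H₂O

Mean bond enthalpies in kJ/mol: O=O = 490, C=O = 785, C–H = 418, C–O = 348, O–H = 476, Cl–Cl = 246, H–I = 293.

Bonds broken (reactants):
  C–H: 6 × 418 = 2508
  C–O: 2 × 348 = 696
  O=O: 3 × 490 = 1470
  Σ(broken) = 4674 kJ
Bonds formed (products):
  C=O: 4 × 785 = 3140
  O–H: 6 × 476 = 2856
  Σ(formed) = 5996 kJ
ΔH = Σ(broken) − Σ(formed) = 4674 − 5996 = −1322 kJ

ΔH ≈ −1322 kJ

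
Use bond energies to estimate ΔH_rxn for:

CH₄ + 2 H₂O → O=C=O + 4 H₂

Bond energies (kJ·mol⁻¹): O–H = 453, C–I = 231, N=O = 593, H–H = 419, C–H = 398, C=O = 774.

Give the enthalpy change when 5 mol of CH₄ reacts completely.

Bonds broken (reactants):
  C–H: 4 × 398 = 1592
  O–H: 4 × 453 = 1812
  Σ(broken) = 3404 kJ
Bonds formed (products):
  C=O: 2 × 774 = 1548
  H–H: 4 × 419 = 1676
  Σ(formed) = 3224 kJ
ΔH = Σ(broken) − Σ(formed) = 3404 − 3224 = +180 kJ
For 5× the reaction as written: 5 × (+180) = +900 kJ

ΔH = +900 kJ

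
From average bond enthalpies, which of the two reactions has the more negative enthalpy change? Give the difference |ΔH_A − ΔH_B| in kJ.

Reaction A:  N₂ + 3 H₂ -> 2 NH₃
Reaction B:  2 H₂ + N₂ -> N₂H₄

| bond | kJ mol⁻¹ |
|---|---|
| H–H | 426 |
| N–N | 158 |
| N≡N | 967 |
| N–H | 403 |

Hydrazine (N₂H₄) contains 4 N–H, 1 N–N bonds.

Reaction A:
  Bonds broken (reactants):
    H–H: 3 × 426 = 1278
    N≡N: 1 × 967 = 967
    Σ(broken) = 2245 kJ
  Bonds formed (products):
    N–H: 6 × 403 = 2418
    Σ(formed) = 2418 kJ
  ΔH_A = 2245 − 2418 = −173 kJ
Reaction B:
  Bonds broken (reactants):
    H–H: 2 × 426 = 852
    N≡N: 1 × 967 = 967
    Σ(broken) = 1819 kJ
  Bonds formed (products):
    N–H: 4 × 403 = 1612
    N–N: 1 × 158 = 158
    Σ(formed) = 1770 kJ
  ΔH_B = 1819 − 1770 = +49 kJ
ΔH_A − ΔH_B = −222 kJ, so reaction A has the more negative ΔH; |ΔH_A − ΔH_B| = 222 kJ.

Reaction A, by 222 kJ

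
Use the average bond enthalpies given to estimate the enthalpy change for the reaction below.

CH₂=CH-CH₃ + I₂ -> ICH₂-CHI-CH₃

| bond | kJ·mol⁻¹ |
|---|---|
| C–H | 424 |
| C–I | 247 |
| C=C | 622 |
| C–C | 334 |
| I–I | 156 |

Bonds broken (reactants):
  C–C: 1 × 334 = 334
  C–H: 6 × 424 = 2544
  C=C: 1 × 622 = 622
  I–I: 1 × 156 = 156
  Σ(broken) = 3656 kJ
Bonds formed (products):
  C–C: 2 × 334 = 668
  C–H: 6 × 424 = 2544
  C–I: 2 × 247 = 494
  Σ(formed) = 3706 kJ
ΔH = Σ(broken) − Σ(formed) = 3656 − 3706 = −50 kJ

ΔH ≈ −50 kJ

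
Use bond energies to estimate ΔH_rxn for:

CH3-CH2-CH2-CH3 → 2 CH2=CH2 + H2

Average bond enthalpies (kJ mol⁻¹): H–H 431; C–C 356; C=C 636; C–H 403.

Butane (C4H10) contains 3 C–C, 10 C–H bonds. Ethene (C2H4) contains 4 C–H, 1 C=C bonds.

ΔH ≈ +171 kJ

Bonds broken (reactants):
  C–C: 3 × 356 = 1068
  C–H: 10 × 403 = 4030
  Σ(broken) = 5098 kJ
Bonds formed (products):
  C–H: 8 × 403 = 3224
  C=C: 2 × 636 = 1272
  H–H: 1 × 431 = 431
  Σ(formed) = 4927 kJ
ΔH = Σ(broken) − Σ(formed) = 5098 − 4927 = +171 kJ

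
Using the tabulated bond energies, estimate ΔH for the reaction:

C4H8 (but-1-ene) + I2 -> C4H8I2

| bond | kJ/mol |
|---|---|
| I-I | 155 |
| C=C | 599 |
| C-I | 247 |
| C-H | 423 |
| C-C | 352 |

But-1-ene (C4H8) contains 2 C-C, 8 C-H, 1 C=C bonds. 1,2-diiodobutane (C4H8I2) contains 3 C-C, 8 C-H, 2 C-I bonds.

Bonds broken (reactants):
  C-C: 2 × 352 = 704
  C-H: 8 × 423 = 3384
  C=C: 1 × 599 = 599
  I-I: 1 × 155 = 155
  Σ(broken) = 4842 kJ
Bonds formed (products):
  C-C: 3 × 352 = 1056
  C-H: 8 × 423 = 3384
  C-I: 2 × 247 = 494
  Σ(formed) = 4934 kJ
ΔH = Σ(broken) − Σ(formed) = 4842 − 4934 = −92 kJ

ΔH ≈ −92 kJ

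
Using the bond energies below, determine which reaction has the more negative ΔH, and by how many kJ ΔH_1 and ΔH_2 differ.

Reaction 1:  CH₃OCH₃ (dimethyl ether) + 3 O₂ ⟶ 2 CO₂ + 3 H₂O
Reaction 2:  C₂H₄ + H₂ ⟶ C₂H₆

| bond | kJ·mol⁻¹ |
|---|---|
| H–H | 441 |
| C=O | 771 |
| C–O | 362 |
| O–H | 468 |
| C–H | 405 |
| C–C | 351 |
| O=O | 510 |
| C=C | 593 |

Reaction 1, by 1081 kJ

Reaction 1:
  Bonds broken (reactants):
    C–H: 6 × 405 = 2430
    C–O: 2 × 362 = 724
    O=O: 3 × 510 = 1530
    Σ(broken) = 4684 kJ
  Bonds formed (products):
    C=O: 4 × 771 = 3084
    O–H: 6 × 468 = 2808
    Σ(formed) = 5892 kJ
  ΔH_1 = 4684 − 5892 = −1208 kJ
Reaction 2:
  Bonds broken (reactants):
    C–H: 4 × 405 = 1620
    C=C: 1 × 593 = 593
    H–H: 1 × 441 = 441
    Σ(broken) = 2654 kJ
  Bonds formed (products):
    C–C: 1 × 351 = 351
    C–H: 6 × 405 = 2430
    Σ(formed) = 2781 kJ
  ΔH_2 = 2654 − 2781 = −127 kJ
ΔH_1 − ΔH_2 = −1081 kJ, so reaction 1 has the more negative ΔH; |ΔH_1 − ΔH_2| = 1081 kJ.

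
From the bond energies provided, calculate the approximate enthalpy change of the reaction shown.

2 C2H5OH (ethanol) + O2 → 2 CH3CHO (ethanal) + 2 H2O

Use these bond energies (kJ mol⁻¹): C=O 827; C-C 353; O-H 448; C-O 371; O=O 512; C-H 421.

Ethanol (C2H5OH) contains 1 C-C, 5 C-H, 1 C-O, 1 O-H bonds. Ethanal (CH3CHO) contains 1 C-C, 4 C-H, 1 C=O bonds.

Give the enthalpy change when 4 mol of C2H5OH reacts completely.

Bonds broken (reactants):
  C-C: 2 × 353 = 706
  C-H: 10 × 421 = 4210
  C-O: 2 × 371 = 742
  O-H: 2 × 448 = 896
  O=O: 1 × 512 = 512
  Σ(broken) = 7066 kJ
Bonds formed (products):
  C-C: 2 × 353 = 706
  C-H: 8 × 421 = 3368
  C=O: 2 × 827 = 1654
  O-H: 4 × 448 = 1792
  Σ(formed) = 7520 kJ
ΔH = Σ(broken) − Σ(formed) = 7066 − 7520 = −454 kJ
For 2× the reaction as written: 2 × (−454) = −908 kJ

ΔH = −908 kJ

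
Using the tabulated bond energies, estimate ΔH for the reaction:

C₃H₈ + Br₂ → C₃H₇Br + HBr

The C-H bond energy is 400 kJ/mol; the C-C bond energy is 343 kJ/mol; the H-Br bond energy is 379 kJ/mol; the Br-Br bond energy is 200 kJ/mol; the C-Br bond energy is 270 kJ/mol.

ΔH ≈ −49 kJ

Bonds broken (reactants):
  Br-Br: 1 × 200 = 200
  C-C: 2 × 343 = 686
  C-H: 8 × 400 = 3200
  Σ(broken) = 4086 kJ
Bonds formed (products):
  C-Br: 1 × 270 = 270
  C-C: 2 × 343 = 686
  C-H: 7 × 400 = 2800
  H-Br: 1 × 379 = 379
  Σ(formed) = 4135 kJ
ΔH = Σ(broken) − Σ(formed) = 4086 − 4135 = −49 kJ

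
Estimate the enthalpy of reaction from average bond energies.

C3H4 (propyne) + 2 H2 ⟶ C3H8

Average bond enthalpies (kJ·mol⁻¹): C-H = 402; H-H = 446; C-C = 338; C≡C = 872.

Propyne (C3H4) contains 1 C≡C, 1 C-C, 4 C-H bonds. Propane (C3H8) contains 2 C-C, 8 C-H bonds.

ΔH ≈ −182 kJ

Bonds broken (reactants):
  C≡C: 1 × 872 = 872
  C-C: 1 × 338 = 338
  C-H: 4 × 402 = 1608
  H-H: 2 × 446 = 892
  Σ(broken) = 3710 kJ
Bonds formed (products):
  C-C: 2 × 338 = 676
  C-H: 8 × 402 = 3216
  Σ(formed) = 3892 kJ
ΔH = Σ(broken) − Σ(formed) = 3710 − 3892 = −182 kJ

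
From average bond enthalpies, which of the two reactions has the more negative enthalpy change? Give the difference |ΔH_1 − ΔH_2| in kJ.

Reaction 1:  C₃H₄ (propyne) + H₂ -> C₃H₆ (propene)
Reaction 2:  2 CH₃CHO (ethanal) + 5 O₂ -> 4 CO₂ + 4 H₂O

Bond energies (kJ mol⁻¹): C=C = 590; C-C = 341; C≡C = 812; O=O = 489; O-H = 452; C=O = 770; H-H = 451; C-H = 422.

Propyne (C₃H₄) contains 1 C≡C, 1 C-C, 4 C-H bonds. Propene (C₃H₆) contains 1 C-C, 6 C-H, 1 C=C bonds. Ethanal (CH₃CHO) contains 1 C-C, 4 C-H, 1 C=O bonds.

Reaction 2, by 1562 kJ

Reaction 1:
  Bonds broken (reactants):
    C≡C: 1 × 812 = 812
    C-C: 1 × 341 = 341
    C-H: 4 × 422 = 1688
    H-H: 1 × 451 = 451
    Σ(broken) = 3292 kJ
  Bonds formed (products):
    C-C: 1 × 341 = 341
    C-H: 6 × 422 = 2532
    C=C: 1 × 590 = 590
    Σ(formed) = 3463 kJ
  ΔH_1 = 3292 − 3463 = −171 kJ
Reaction 2:
  Bonds broken (reactants):
    C-C: 2 × 341 = 682
    C-H: 8 × 422 = 3376
    C=O: 2 × 770 = 1540
    O=O: 5 × 489 = 2445
    Σ(broken) = 8043 kJ
  Bonds formed (products):
    C=O: 8 × 770 = 6160
    O-H: 8 × 452 = 3616
    Σ(formed) = 9776 kJ
  ΔH_2 = 8043 − 9776 = −1733 kJ
ΔH_1 − ΔH_2 = +1562 kJ, so reaction 2 has the more negative ΔH; |ΔH_1 − ΔH_2| = 1562 kJ.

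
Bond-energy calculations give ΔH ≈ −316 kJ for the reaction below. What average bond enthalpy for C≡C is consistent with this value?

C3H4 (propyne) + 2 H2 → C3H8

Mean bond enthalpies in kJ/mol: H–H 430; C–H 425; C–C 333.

D(C≡C) ≈ 857 kJ/mol

Let D be the C≡C bond energy.
Σ(broken) = 1×D + 1×333 + 4×425 + 2×430 = 2893 + D
Σ(formed) = 2×333 + 8×425 = 4066
ΔH = Σ(broken) − Σ(formed) = (2893 + D) − (4066) = −1173 + D
Setting this equal to −316 kJ gives D = 857 kJ/mol.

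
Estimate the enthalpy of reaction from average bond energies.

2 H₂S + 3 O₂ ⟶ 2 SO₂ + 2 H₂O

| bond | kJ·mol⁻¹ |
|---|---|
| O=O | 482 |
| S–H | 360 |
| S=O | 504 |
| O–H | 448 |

ΔH ≈ −922 kJ

Bonds broken (reactants):
  O=O: 3 × 482 = 1446
  S–H: 4 × 360 = 1440
  Σ(broken) = 2886 kJ
Bonds formed (products):
  O–H: 4 × 448 = 1792
  S=O: 4 × 504 = 2016
  Σ(formed) = 3808 kJ
ΔH = Σ(broken) − Σ(formed) = 2886 − 3808 = −922 kJ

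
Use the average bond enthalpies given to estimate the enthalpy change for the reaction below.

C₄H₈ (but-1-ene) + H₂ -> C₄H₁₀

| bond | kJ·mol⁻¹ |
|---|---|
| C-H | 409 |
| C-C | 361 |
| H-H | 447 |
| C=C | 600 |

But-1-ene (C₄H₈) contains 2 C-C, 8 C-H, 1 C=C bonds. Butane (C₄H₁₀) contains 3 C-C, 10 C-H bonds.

ΔH ≈ −132 kJ

Bonds broken (reactants):
  C-C: 2 × 361 = 722
  C-H: 8 × 409 = 3272
  C=C: 1 × 600 = 600
  H-H: 1 × 447 = 447
  Σ(broken) = 5041 kJ
Bonds formed (products):
  C-C: 3 × 361 = 1083
  C-H: 10 × 409 = 4090
  Σ(formed) = 5173 kJ
ΔH = Σ(broken) − Σ(formed) = 5041 − 5173 = −132 kJ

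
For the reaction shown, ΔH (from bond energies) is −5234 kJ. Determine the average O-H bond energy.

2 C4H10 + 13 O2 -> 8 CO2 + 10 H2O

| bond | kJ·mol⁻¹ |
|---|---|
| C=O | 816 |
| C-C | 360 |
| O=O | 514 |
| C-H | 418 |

D(O-H) ≈ 469 kJ/mol

Let D be the O-H bond energy.
Σ(broken) = 6×360 + 20×418 + 13×514 = 17202
Σ(formed) = 16×816 + 20×D = 13056 + 20D
ΔH = Σ(broken) − Σ(formed) = (17202) − (13056 + 20D) = +4146 − 20D
Setting this equal to −5234 kJ gives 20D = 9380, so D = 469 kJ/mol.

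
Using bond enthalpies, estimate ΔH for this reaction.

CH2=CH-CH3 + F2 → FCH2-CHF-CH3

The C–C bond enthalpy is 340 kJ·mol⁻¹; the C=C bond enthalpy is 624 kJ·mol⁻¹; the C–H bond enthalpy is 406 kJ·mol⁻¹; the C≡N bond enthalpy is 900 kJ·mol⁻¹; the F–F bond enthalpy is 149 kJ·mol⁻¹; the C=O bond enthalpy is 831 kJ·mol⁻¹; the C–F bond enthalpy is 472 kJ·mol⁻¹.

Bonds broken (reactants):
  C–C: 1 × 340 = 340
  C–H: 6 × 406 = 2436
  C=C: 1 × 624 = 624
  F–F: 1 × 149 = 149
  Σ(broken) = 3549 kJ
Bonds formed (products):
  C–C: 2 × 340 = 680
  C–F: 2 × 472 = 944
  C–H: 6 × 406 = 2436
  Σ(formed) = 4060 kJ
ΔH = Σ(broken) − Σ(formed) = 3549 − 4060 = −511 kJ

ΔH ≈ −511 kJ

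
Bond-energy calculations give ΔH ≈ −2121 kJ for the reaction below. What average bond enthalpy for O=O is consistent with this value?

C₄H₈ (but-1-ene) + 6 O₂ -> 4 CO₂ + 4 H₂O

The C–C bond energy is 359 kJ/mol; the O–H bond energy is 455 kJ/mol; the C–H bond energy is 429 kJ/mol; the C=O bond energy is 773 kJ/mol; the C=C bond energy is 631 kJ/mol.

D(O=O) ≈ 487 kJ/mol

Let D be the O=O bond energy.
Σ(broken) = 2×359 + 8×429 + 1×631 + 6×D = 4781 + 6D
Σ(formed) = 8×773 + 8×455 = 9824
ΔH = Σ(broken) − Σ(formed) = (4781 + 6D) − (9824) = −5043 + 6D
Setting this equal to −2121 kJ gives 6D = 2922, so D = 487 kJ/mol.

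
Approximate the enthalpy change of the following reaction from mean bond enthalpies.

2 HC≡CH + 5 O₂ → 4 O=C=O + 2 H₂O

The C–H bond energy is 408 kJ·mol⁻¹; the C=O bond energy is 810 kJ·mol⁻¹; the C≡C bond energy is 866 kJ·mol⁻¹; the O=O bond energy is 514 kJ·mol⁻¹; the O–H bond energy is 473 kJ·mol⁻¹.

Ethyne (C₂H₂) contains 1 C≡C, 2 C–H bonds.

ΔH ≈ −2438 kJ

Bonds broken (reactants):
  C≡C: 2 × 866 = 1732
  C–H: 4 × 408 = 1632
  O=O: 5 × 514 = 2570
  Σ(broken) = 5934 kJ
Bonds formed (products):
  C=O: 8 × 810 = 6480
  O–H: 4 × 473 = 1892
  Σ(formed) = 8372 kJ
ΔH = Σ(broken) − Σ(formed) = 5934 − 8372 = −2438 kJ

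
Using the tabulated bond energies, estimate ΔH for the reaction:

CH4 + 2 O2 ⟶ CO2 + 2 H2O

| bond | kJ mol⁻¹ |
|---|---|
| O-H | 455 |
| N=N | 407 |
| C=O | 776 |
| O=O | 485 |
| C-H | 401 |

Bonds broken (reactants):
  C-H: 4 × 401 = 1604
  O=O: 2 × 485 = 970
  Σ(broken) = 2574 kJ
Bonds formed (products):
  C=O: 2 × 776 = 1552
  O-H: 4 × 455 = 1820
  Σ(formed) = 3372 kJ
ΔH = Σ(broken) − Σ(formed) = 2574 − 3372 = −798 kJ

ΔH ≈ −798 kJ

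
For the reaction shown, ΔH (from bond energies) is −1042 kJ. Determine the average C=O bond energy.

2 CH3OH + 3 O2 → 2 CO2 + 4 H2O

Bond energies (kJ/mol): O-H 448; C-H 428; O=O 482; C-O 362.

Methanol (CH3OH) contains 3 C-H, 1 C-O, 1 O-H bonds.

Let D be the C=O bond energy.
Σ(broken) = 6×428 + 2×362 + 2×448 + 3×482 = 5634
Σ(formed) = 4×D + 8×448 = 3584 + 4D
ΔH = Σ(broken) − Σ(formed) = (5634) − (3584 + 4D) = +2050 − 4D
Setting this equal to −1042 kJ gives 4D = 3092, so D = 773 kJ/mol.

D(C=O) ≈ 773 kJ/mol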